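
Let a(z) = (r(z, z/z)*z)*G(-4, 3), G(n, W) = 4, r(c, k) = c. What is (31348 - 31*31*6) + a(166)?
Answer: 135806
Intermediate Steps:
a(z) = 4*z² (a(z) = (z*z)*4 = z²*4 = 4*z²)
(31348 - 31*31*6) + a(166) = (31348 - 31*31*6) + 4*166² = (31348 - 961*6) + 4*27556 = (31348 - 5766) + 110224 = 25582 + 110224 = 135806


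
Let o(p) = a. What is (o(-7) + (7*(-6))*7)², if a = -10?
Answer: 92416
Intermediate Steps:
o(p) = -10
(o(-7) + (7*(-6))*7)² = (-10 + (7*(-6))*7)² = (-10 - 42*7)² = (-10 - 294)² = (-304)² = 92416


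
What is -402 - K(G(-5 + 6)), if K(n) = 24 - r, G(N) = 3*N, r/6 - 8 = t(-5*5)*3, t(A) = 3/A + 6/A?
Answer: -9612/25 ≈ -384.48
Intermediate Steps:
t(A) = 9/A
r = 1038/25 (r = 48 + 6*((9/((-5*5)))*3) = 48 + 6*((9/(-25))*3) = 48 + 6*((9*(-1/25))*3) = 48 + 6*(-9/25*3) = 48 + 6*(-27/25) = 48 - 162/25 = 1038/25 ≈ 41.520)
K(n) = -438/25 (K(n) = 24 - 1*1038/25 = 24 - 1038/25 = -438/25)
-402 - K(G(-5 + 6)) = -402 - 1*(-438/25) = -402 + 438/25 = -9612/25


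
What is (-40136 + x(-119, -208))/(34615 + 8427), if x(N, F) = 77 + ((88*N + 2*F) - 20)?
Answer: -50967/43042 ≈ -1.1841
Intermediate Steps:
x(N, F) = 57 + 2*F + 88*N (x(N, F) = 77 + ((2*F + 88*N) - 20) = 77 + (-20 + 2*F + 88*N) = 57 + 2*F + 88*N)
(-40136 + x(-119, -208))/(34615 + 8427) = (-40136 + (57 + 2*(-208) + 88*(-119)))/(34615 + 8427) = (-40136 + (57 - 416 - 10472))/43042 = (-40136 - 10831)*(1/43042) = -50967*1/43042 = -50967/43042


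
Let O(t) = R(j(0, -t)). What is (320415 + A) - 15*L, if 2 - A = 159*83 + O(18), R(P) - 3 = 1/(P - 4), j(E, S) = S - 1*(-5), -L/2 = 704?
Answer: 5581730/17 ≈ 3.2834e+5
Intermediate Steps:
L = -1408 (L = -2*704 = -1408)
j(E, S) = 5 + S (j(E, S) = S + 5 = 5 + S)
R(P) = 3 + 1/(-4 + P) (R(P) = 3 + 1/(P - 4) = 3 + 1/(-4 + P))
O(t) = (4 - 3*t)/(1 - t) (O(t) = (-11 + 3*(5 - t))/(-4 + (5 - t)) = (-11 + (15 - 3*t))/(1 - t) = (4 - 3*t)/(1 - t))
A = -224365/17 (A = 2 - (159*83 + (-4 + 3*18)/(-1 + 18)) = 2 - (13197 + (-4 + 54)/17) = 2 - (13197 + (1/17)*50) = 2 - (13197 + 50/17) = 2 - 1*224399/17 = 2 - 224399/17 = -224365/17 ≈ -13198.)
(320415 + A) - 15*L = (320415 - 224365/17) - 15*(-1408) = 5222690/17 + 21120 = 5581730/17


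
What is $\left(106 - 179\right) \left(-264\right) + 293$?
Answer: $19565$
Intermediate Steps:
$\left(106 - 179\right) \left(-264\right) + 293 = \left(-73\right) \left(-264\right) + 293 = 19272 + 293 = 19565$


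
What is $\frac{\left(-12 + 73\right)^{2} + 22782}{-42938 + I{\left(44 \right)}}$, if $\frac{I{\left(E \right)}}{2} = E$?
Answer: $- \frac{26503}{42850} \approx -0.61851$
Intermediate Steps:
$I{\left(E \right)} = 2 E$
$\frac{\left(-12 + 73\right)^{2} + 22782}{-42938 + I{\left(44 \right)}} = \frac{\left(-12 + 73\right)^{2} + 22782}{-42938 + 2 \cdot 44} = \frac{61^{2} + 22782}{-42938 + 88} = \frac{3721 + 22782}{-42850} = 26503 \left(- \frac{1}{42850}\right) = - \frac{26503}{42850}$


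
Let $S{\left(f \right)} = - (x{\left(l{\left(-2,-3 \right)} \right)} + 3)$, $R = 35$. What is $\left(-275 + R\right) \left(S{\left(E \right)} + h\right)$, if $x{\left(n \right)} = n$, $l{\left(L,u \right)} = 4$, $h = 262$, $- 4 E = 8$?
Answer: $-61200$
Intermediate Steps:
$E = -2$ ($E = \left(- \frac{1}{4}\right) 8 = -2$)
$S{\left(f \right)} = -7$ ($S{\left(f \right)} = - (4 + 3) = \left(-1\right) 7 = -7$)
$\left(-275 + R\right) \left(S{\left(E \right)} + h\right) = \left(-275 + 35\right) \left(-7 + 262\right) = \left(-240\right) 255 = -61200$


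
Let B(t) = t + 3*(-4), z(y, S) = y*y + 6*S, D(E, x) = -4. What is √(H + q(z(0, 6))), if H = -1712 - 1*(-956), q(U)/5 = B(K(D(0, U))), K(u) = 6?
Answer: I*√786 ≈ 28.036*I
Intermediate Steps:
z(y, S) = y² + 6*S
B(t) = -12 + t (B(t) = t - 12 = -12 + t)
q(U) = -30 (q(U) = 5*(-12 + 6) = 5*(-6) = -30)
H = -756 (H = -1712 + 956 = -756)
√(H + q(z(0, 6))) = √(-756 - 30) = √(-786) = I*√786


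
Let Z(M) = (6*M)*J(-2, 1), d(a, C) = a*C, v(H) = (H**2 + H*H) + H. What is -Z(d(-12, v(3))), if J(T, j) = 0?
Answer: 0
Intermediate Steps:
v(H) = H + 2*H**2 (v(H) = (H**2 + H**2) + H = 2*H**2 + H = H + 2*H**2)
d(a, C) = C*a
Z(M) = 0 (Z(M) = (6*M)*0 = 0)
-Z(d(-12, v(3))) = -1*0 = 0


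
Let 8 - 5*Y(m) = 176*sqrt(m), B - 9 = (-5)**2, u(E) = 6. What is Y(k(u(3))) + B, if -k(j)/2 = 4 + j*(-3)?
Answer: 178/5 - 352*sqrt(7)/5 ≈ -150.66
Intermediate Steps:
B = 34 (B = 9 + (-5)**2 = 9 + 25 = 34)
k(j) = -8 + 6*j (k(j) = -2*(4 + j*(-3)) = -2*(4 - 3*j) = -8 + 6*j)
Y(m) = 8/5 - 176*sqrt(m)/5
Y(k(u(3))) + B = (8/5 - 176*sqrt(-8 + 6*6)/5) + 34 = (8/5 - 176*sqrt(-8 + 36)/5) + 34 = (8/5 - 352*sqrt(7)/5) + 34 = 178/5 - 352*sqrt(7)/5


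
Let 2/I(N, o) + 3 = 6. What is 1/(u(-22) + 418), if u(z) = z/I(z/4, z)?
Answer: 1/385 ≈ 0.0025974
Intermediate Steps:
I(N, o) = ⅔ (I(N, o) = 2/(-3 + 6) = 2/3 = 2*(⅓) = ⅔)
u(z) = 3*z/2 (u(z) = z/(⅔) = z*(3/2) = 3*z/2)
1/(u(-22) + 418) = 1/((3/2)*(-22) + 418) = 1/(-33 + 418) = 1/385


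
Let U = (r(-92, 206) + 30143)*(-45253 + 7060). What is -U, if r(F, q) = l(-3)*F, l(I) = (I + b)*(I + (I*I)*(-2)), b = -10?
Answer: 191996211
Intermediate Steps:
l(I) = (-10 + I)*(I - 2*I**2) (l(I) = (I - 10)*(I + (I*I)*(-2)) = (-10 + I)*(I + I**2*(-2)) = (-10 + I)*(I - 2*I**2))
r(F, q) = 273*F (r(F, q) = (-3*(-10 - 2*(-3)**2 + 21*(-3)))*F = (-3*(-10 - 2*9 - 63))*F = (-3*(-10 - 18 - 63))*F = (-3*(-91))*F = 273*F)
U = -191996211 (U = (273*(-92) + 30143)*(-45253 + 7060) = (-25116 + 30143)*(-38193) = 5027*(-38193) = -191996211)
-U = -1*(-191996211) = 191996211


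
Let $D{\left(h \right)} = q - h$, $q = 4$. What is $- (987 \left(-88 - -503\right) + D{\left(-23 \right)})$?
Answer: $-409632$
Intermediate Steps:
$D{\left(h \right)} = 4 - h$
$- (987 \left(-88 - -503\right) + D{\left(-23 \right)}) = - (987 \left(-88 - -503\right) + \left(4 - -23\right)) = - (987 \left(-88 + 503\right) + \left(4 + 23\right)) = - (987 \cdot 415 + 27) = - (409605 + 27) = \left(-1\right) 409632 = -409632$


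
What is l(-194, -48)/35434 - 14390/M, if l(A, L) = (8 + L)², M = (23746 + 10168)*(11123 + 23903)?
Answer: 475021231785/10522762021394 ≈ 0.045142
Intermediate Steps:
M = 1187871764 (M = 33914*35026 = 1187871764)
l(-194, -48)/35434 - 14390/M = (8 - 48)²/35434 - 14390/1187871764 = (-40)²*(1/35434) - 14390*1/1187871764 = 1600*(1/35434) - 7195/593935882 = 800/17717 - 7195/593935882 = 475021231785/10522762021394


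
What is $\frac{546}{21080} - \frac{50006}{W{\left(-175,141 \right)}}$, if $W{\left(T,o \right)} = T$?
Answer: $\frac{105422203}{368900} \approx 285.77$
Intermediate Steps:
$\frac{546}{21080} - \frac{50006}{W{\left(-175,141 \right)}} = \frac{546}{21080} - \frac{50006}{-175} = 546 \cdot \frac{1}{21080} - - \frac{50006}{175} = \frac{273}{10540} + \frac{50006}{175} = \frac{105422203}{368900}$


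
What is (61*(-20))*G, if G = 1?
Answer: -1220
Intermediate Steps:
(61*(-20))*G = (61*(-20))*1 = -1220*1 = -1220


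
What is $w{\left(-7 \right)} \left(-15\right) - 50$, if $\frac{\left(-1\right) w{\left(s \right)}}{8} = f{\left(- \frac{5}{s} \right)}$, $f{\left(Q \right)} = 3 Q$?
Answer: $\frac{1450}{7} \approx 207.14$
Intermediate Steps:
$w{\left(s \right)} = \frac{120}{s}$ ($w{\left(s \right)} = - 8 \cdot 3 \left(- \frac{5}{s}\right) = - 8 \left(- \frac{15}{s}\right) = \frac{120}{s}$)
$w{\left(-7 \right)} \left(-15\right) - 50 = \frac{120}{-7} \left(-15\right) - 50 = 120 \left(- \frac{1}{7}\right) \left(-15\right) - 50 = \left(- \frac{120}{7}\right) \left(-15\right) - 50 = \frac{1800}{7} - 50 = \frac{1450}{7}$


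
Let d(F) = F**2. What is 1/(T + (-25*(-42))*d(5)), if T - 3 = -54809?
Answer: -1/28556 ≈ -3.5019e-5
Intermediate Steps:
T = -54806 (T = 3 - 54809 = -54806)
1/(T + (-25*(-42))*d(5)) = 1/(-54806 - 25*(-42)*5**2) = 1/(-54806 + 1050*25) = 1/(-54806 + 26250) = 1/(-28556) = -1/28556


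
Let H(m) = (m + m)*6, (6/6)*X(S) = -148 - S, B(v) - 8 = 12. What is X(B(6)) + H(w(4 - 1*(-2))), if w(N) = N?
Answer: -96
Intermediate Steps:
B(v) = 20 (B(v) = 8 + 12 = 20)
X(S) = -148 - S
H(m) = 12*m (H(m) = (2*m)*6 = 12*m)
X(B(6)) + H(w(4 - 1*(-2))) = (-148 - 1*20) + 12*(4 - 1*(-2)) = (-148 - 20) + 12*(4 + 2) = -168 + 12*6 = -168 + 72 = -96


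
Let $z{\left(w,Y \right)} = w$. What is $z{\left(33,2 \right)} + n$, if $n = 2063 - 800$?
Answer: $1296$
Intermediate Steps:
$n = 1263$ ($n = 2063 - 800 = 1263$)
$z{\left(33,2 \right)} + n = 33 + 1263 = 1296$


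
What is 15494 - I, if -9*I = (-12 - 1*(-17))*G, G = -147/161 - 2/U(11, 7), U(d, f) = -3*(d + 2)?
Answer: 125079197/8073 ≈ 15494.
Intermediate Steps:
U(d, f) = -6 - 3*d (U(d, f) = -3*(2 + d) = -6 - 3*d)
G = -773/897 (G = -147/161 - 2/(-6 - 3*11) = -147*1/161 - 2/(-6 - 33) = -21/23 - 2/(-39) = -21/23 - 2*(-1/39) = -21/23 + 2/39 = -773/897 ≈ -0.86176)
I = 3865/8073 (I = -(-12 - 1*(-17))*(-773)/(9*897) = -(-12 + 17)*(-773)/(9*897) = -5*(-773)/(9*897) = -⅑*(-3865/897) = 3865/8073 ≈ 0.47876)
15494 - I = 15494 - 1*3865/8073 = 15494 - 3865/8073 = 125079197/8073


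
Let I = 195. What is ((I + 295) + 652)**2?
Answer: 1304164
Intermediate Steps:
((I + 295) + 652)**2 = ((195 + 295) + 652)**2 = (490 + 652)**2 = 1142**2 = 1304164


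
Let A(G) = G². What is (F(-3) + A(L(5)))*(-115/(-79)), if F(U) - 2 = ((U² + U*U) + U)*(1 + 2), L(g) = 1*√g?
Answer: 5980/79 ≈ 75.696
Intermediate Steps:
L(g) = √g
F(U) = 2 + 3*U + 6*U² (F(U) = 2 + ((U² + U*U) + U)*(1 + 2) = 2 + ((U² + U²) + U)*3 = 2 + (2*U² + U)*3 = 2 + (U + 2*U²)*3 = 2 + (3*U + 6*U²) = 2 + 3*U + 6*U²)
(F(-3) + A(L(5)))*(-115/(-79)) = ((2 + 3*(-3) + 6*(-3)²) + (√5)²)*(-115/(-79)) = ((2 - 9 + 6*9) + 5)*(-115*(-1/79)) = ((2 - 9 + 54) + 5)*(115/79) = (47 + 5)*(115/79) = 52*(115/79) = 5980/79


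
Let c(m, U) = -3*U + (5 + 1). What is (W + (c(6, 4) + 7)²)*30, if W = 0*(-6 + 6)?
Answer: 30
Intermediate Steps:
c(m, U) = 6 - 3*U (c(m, U) = -3*U + 6 = 6 - 3*U)
W = 0 (W = 0*0 = 0)
(W + (c(6, 4) + 7)²)*30 = (0 + ((6 - 3*4) + 7)²)*30 = (0 + ((6 - 12) + 7)²)*30 = (0 + (-6 + 7)²)*30 = (0 + 1²)*30 = (0 + 1)*30 = 1*30 = 30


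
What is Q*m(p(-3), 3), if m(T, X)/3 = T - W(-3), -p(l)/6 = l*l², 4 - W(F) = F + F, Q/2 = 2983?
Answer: 2720496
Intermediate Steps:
Q = 5966 (Q = 2*2983 = 5966)
W(F) = 4 - 2*F (W(F) = 4 - (F + F) = 4 - 2*F)
p(l) = -6*l³ (p(l) = -6*l*l² = -6*l³)
m(T, X) = -30 + 3*T (m(T, X) = 3*(T - (4 - 2*(-3))) = 3*(T - (4 + 6)) = 3*(T - 1*10) = 3*(T - 10) = 3*(-10 + T) = -30 + 3*T)
Q*m(p(-3), 3) = 5966*(-30 + 3*(-6*(-3)³)) = 5966*(-30 + 3*(-6*(-27))) = 5966*(-30 + 3*162) = 5966*(-30 + 486) = 5966*456 = 2720496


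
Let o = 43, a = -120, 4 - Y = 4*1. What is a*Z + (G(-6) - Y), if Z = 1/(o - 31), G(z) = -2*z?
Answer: 2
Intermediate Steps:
Y = 0 (Y = 4 - 4 = 0)
Z = 1/12 (Z = 1/(43 - 31) = 1/12 ≈ 0.083333)
a*Z + (G(-6) - Y) = -120*1/12 + (-2*(-6) - 1*0) = -10 + (12 + 0) = -10 + 12 = 2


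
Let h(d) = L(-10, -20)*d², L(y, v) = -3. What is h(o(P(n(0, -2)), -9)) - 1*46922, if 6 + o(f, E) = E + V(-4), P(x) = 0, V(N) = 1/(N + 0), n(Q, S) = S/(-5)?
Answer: -761915/16 ≈ -47620.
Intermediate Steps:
n(Q, S) = -S/5 (n(Q, S) = S*(-⅕) = -S/5)
V(N) = 1/N
o(f, E) = -25/4 + E (o(f, E) = -6 + (E + 1/(-4)) = -6 + (E - ¼) = -6 + (-¼ + E) = -25/4 + E)
h(d) = -3*d²
h(o(P(n(0, -2)), -9)) - 1*46922 = -3*(-25/4 - 9)² - 1*46922 = -3*(-61/4)² - 46922 = -3*3721/16 - 46922 = -11163/16 - 46922 = -761915/16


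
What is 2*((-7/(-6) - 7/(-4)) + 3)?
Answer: 71/6 ≈ 11.833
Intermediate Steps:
2*((-7/(-6) - 7/(-4)) + 3) = 2*((-7*(-1/6) - 7*(-1/4)) + 3) = 2*((7/6 + 7/4) + 3) = 2*(35/12 + 3) = 2*(71/12) = 71/6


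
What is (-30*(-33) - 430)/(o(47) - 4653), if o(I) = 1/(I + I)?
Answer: -7520/62483 ≈ -0.12035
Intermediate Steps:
o(I) = 1/(2*I)
(-30*(-33) - 430)/(o(47) - 4653) = (-30*(-33) - 430)/((½)/47 - 4653) = (990 - 430)/((½)*(1/47) - 4653) = 560/(1/94 - 4653) = 560/(-437381/94) = 560*(-94/437381) = -7520/62483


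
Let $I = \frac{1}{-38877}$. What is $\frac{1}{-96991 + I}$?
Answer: $- \frac{38877}{3770719108} \approx -1.031 \cdot 10^{-5}$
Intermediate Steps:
$I = - \frac{1}{38877} \approx -2.5722 \cdot 10^{-5}$
$\frac{1}{-96991 + I} = \frac{1}{-96991 - \frac{1}{38877}} = \frac{1}{- \frac{3770719108}{38877}} = - \frac{38877}{3770719108}$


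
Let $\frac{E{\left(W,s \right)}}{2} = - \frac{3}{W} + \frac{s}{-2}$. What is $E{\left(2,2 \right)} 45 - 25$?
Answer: $-250$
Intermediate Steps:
$E{\left(W,s \right)} = - s - \frac{6}{W}$ ($E{\left(W,s \right)} = 2 \left(- \frac{3}{W} + \frac{s}{-2}\right) = 2 \left(- \frac{3}{W} + s \left(- \frac{1}{2}\right)\right) = 2 \left(- \frac{3}{W} - \frac{s}{2}\right) = - s - \frac{6}{W}$)
$E{\left(2,2 \right)} 45 - 25 = \left(\left(-1\right) 2 - \frac{6}{2}\right) 45 - 25 = \left(-2 - 3\right) 45 - 25 = \left(-5\right) 45 - 25 = -225 - 25 = -250$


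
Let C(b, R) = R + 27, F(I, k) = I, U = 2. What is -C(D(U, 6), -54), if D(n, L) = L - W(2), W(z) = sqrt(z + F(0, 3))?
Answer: 27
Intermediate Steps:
W(z) = sqrt(z) (W(z) = sqrt(z + 0) = sqrt(z))
D(n, L) = L - sqrt(2)
C(b, R) = 27 + R
-C(D(U, 6), -54) = -(27 - 54) = -1*(-27) = 27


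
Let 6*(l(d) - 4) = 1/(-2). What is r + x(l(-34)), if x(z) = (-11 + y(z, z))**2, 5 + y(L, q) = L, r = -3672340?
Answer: -528795935/144 ≈ -3.6722e+6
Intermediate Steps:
y(L, q) = -5 + L
l(d) = 47/12 (l(d) = 4 + (1/6)/(-2) = 4 + (1/6)*(-1/2) = 4 - 1/12 = 47/12)
x(z) = (-16 + z)**2 (x(z) = (-11 + (-5 + z))**2 = (-16 + z)**2)
r + x(l(-34)) = -3672340 + (-16 + 47/12)**2 = -3672340 + (-145/12)**2 = -3672340 + 21025/144 = -528795935/144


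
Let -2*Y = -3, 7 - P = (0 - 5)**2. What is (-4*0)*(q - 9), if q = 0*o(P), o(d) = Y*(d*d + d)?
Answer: 0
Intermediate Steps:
P = -18 (P = 7 - (0 - 5)**2 = 7 - 1*(-5)**2 = 7 - 1*25 = 7 - 25 = -18)
Y = 3/2 (Y = -1/2*(-3) = 3/2 ≈ 1.5000)
o(d) = 3*d/2 + 3*d**2/2 (o(d) = 3*(d*d + d)/2 = 3*(d**2 + d)/2 = 3*(d + d**2)/2 = 3*d/2 + 3*d**2/2)
q = 0 (q = 0*((3/2)*(-18)*(1 - 18)) = 0*((3/2)*(-18)*(-17)) = 0*459 = 0)
(-4*0)*(q - 9) = (-4*0)*(0 - 9) = 0*(-9) = 0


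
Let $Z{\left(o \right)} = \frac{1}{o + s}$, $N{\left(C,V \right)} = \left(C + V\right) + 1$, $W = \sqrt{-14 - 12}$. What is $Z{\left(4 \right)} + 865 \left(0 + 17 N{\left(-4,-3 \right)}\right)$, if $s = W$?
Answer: $\frac{- 88230 \sqrt{26} + 352919 i}{\sqrt{26} - 4 i} \approx -88230.0 - 0.12143 i$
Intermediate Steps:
$W = i \sqrt{26}$ ($W = \sqrt{-26} = i \sqrt{26} \approx 5.099 i$)
$s = i \sqrt{26} \approx 5.099 i$
$N{\left(C,V \right)} = 1 + C + V$
$Z{\left(o \right)} = \frac{1}{o + i \sqrt{26}}$
$Z{\left(4 \right)} + 865 \left(0 + 17 N{\left(-4,-3 \right)}\right) = \frac{1}{4 + i \sqrt{26}} + 865 \left(0 + 17 \left(1 - 4 - 3\right)\right) = \frac{1}{4 + i \sqrt{26}} + 865 \left(0 + 17 \left(-6\right)\right) = \frac{1}{4 + i \sqrt{26}} + 865 \left(0 - 102\right) = \frac{1}{4 + i \sqrt{26}} + 865 \left(-102\right) = \frac{1}{4 + i \sqrt{26}} - 88230 = -88230 + \frac{1}{4 + i \sqrt{26}}$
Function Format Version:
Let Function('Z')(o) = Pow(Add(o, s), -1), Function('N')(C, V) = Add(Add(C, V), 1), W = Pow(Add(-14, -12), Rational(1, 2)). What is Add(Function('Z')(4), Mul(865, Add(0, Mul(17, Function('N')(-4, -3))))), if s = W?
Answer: Mul(Pow(Add(Pow(26, Rational(1, 2)), Mul(-4, I)), -1), Add(Mul(-88230, Pow(26, Rational(1, 2))), Mul(352919, I))) ≈ Add(-88230., Mul(-0.12143, I))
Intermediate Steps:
W = Mul(I, Pow(26, Rational(1, 2))) (W = Pow(-26, Rational(1, 2)) = Mul(I, Pow(26, Rational(1, 2))) ≈ Mul(5.0990, I))
s = Mul(I, Pow(26, Rational(1, 2))) ≈ Mul(5.0990, I)
Function('N')(C, V) = Add(1, C, V)
Function('Z')(o) = Pow(Add(o, Mul(I, Pow(26, Rational(1, 2)))), -1)
Add(Function('Z')(4), Mul(865, Add(0, Mul(17, Function('N')(-4, -3))))) = Add(Pow(Add(4, Mul(I, Pow(26, Rational(1, 2)))), -1), Mul(865, Add(0, Mul(17, Add(1, -4, -3))))) = Add(Pow(Add(4, Mul(I, Pow(26, Rational(1, 2)))), -1), Mul(865, Add(0, Mul(17, -6)))) = Add(Pow(Add(4, Mul(I, Pow(26, Rational(1, 2)))), -1), Mul(865, Add(0, -102))) = Add(Pow(Add(4, Mul(I, Pow(26, Rational(1, 2)))), -1), Mul(865, -102)) = Add(Pow(Add(4, Mul(I, Pow(26, Rational(1, 2)))), -1), -88230) = Add(-88230, Pow(Add(4, Mul(I, Pow(26, Rational(1, 2)))), -1))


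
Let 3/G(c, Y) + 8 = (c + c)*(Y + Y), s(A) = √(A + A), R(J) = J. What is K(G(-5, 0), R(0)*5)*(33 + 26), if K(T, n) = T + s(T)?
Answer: -177/8 + 59*I*√3/2 ≈ -22.125 + 51.096*I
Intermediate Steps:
s(A) = √2*√A (s(A) = √(2*A) = √2*√A)
G(c, Y) = 3/(-8 + 4*Y*c) (G(c, Y) = 3/(-8 + (c + c)*(Y + Y)) = 3/(-8 + (2*c)*(2*Y)) = 3/(-8 + 4*Y*c))
K(T, n) = T + √2*√T
K(G(-5, 0), R(0)*5)*(33 + 26) = (3/(4*(-2 + 0*(-5))) + √2*√(3/(4*(-2 + 0*(-5)))))*(33 + 26) = (3/(4*(-2 + 0)) + √2*√(3/(4*(-2 + 0))))*59 = ((¾)/(-2) + √2*√((¾)/(-2)))*59 = ((¾)*(-½) + √2*√((¾)*(-½)))*59 = (-3/8 + √2*√(-3/8))*59 = (-3/8 + √2*(I*√6/4))*59 = (-3/8 + I*√3/2)*59 = -177/8 + 59*I*√3/2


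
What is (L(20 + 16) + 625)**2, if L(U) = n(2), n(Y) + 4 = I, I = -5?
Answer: 379456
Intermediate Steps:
n(Y) = -9 (n(Y) = -4 - 5 = -9)
L(U) = -9
(L(20 + 16) + 625)**2 = (-9 + 625)**2 = 616**2 = 379456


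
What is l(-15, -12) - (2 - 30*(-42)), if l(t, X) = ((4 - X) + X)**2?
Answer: -1246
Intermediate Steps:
l(t, X) = 16 (l(t, X) = 4**2 = 16)
l(-15, -12) - (2 - 30*(-42)) = 16 - (2 - 30*(-42)) = 16 - (2 + 1260) = 16 - 1*1262 = 16 - 1262 = -1246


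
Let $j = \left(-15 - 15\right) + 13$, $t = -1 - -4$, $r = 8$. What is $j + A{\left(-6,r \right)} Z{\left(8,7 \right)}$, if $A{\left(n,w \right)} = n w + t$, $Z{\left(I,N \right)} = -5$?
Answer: $208$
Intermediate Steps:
$t = 3$ ($t = -1 + 4 = 3$)
$j = -17$ ($j = -30 + 13 = -17$)
$A{\left(n,w \right)} = 3 + n w$ ($A{\left(n,w \right)} = n w + 3 = 3 + n w$)
$j + A{\left(-6,r \right)} Z{\left(8,7 \right)} = -17 + \left(3 - 48\right) \left(-5\right) = -17 - -225 = -17 + 225 = 208$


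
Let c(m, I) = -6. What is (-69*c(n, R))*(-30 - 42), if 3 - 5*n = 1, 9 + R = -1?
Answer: -29808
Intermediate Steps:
R = -10 (R = -9 - 1 = -10)
n = 2/5 (n = 3/5 - 1/5*1 = 3/5 - 1/5 = 2/5 ≈ 0.40000)
(-69*c(n, R))*(-30 - 42) = (-69*(-6))*(-30 - 42) = 414*(-72) = -29808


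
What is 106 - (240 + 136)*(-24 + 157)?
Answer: -49902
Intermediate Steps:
106 - (240 + 136)*(-24 + 157) = 106 - 376*133 = 106 - 1*50008 = 106 - 50008 = -49902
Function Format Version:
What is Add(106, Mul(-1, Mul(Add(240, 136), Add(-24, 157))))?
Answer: -49902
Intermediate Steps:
Add(106, Mul(-1, Mul(Add(240, 136), Add(-24, 157)))) = Add(106, Mul(-1, Mul(376, 133))) = Add(106, Mul(-1, 50008)) = Add(106, -50008) = -49902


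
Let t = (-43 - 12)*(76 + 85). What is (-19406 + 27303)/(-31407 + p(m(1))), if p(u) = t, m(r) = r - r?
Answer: -7897/40262 ≈ -0.19614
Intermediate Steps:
m(r) = 0
t = -8855 (t = -55*161 = -8855)
p(u) = -8855
(-19406 + 27303)/(-31407 + p(m(1))) = (-19406 + 27303)/(-31407 - 8855) = 7897/(-40262) = 7897*(-1/40262) = -7897/40262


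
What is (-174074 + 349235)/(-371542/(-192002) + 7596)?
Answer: 16815631161/729409367 ≈ 23.054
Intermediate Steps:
(-174074 + 349235)/(-371542/(-192002) + 7596) = 175161/(-371542*(-1/192002) + 7596) = 175161/(185771/96001 + 7596) = 175161/(729409367/96001) = 175161*(96001/729409367) = 16815631161/729409367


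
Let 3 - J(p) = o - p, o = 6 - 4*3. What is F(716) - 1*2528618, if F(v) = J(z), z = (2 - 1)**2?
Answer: -2528608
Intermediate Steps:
o = -6 (o = 6 - 12 = -6)
z = 1 (z = 1**2 = 1)
J(p) = 9 + p (J(p) = 3 - (-6 - p) = 3 + (6 + p) = 9 + p)
F(v) = 10 (F(v) = 9 + 1 = 10)
F(716) - 1*2528618 = 10 - 1*2528618 = 10 - 2528618 = -2528608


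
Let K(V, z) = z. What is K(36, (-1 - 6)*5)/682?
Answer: -35/682 ≈ -0.051320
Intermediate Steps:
K(36, (-1 - 6)*5)/682 = ((-1 - 6)*5)/682 = -7*5*(1/682) = -35*1/682 = -35/682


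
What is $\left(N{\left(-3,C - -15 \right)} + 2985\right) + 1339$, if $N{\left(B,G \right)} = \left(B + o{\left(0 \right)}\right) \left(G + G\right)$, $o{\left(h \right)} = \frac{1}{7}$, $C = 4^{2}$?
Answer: $\frac{29028}{7} \approx 4146.9$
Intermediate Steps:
$C = 16$
$o{\left(h \right)} = \frac{1}{7}$
$N{\left(B,G \right)} = 2 G \left(\frac{1}{7} + B\right)$ ($N{\left(B,G \right)} = \left(B + \frac{1}{7}\right) \left(G + G\right) = \left(\frac{1}{7} + B\right) 2 G = 2 G \left(\frac{1}{7} + B\right)$)
$\left(N{\left(-3,C - -15 \right)} + 2985\right) + 1339 = \left(\frac{2 \left(16 - -15\right) \left(1 + 7 \left(-3\right)\right)}{7} + 2985\right) + 1339 = \left(\frac{2 \left(16 + 15\right) \left(1 - 21\right)}{7} + 2985\right) + 1339 = \left(\frac{2}{7} \cdot 31 \left(-20\right) + 2985\right) + 1339 = \left(- \frac{1240}{7} + 2985\right) + 1339 = \frac{19655}{7} + 1339 = \frac{29028}{7}$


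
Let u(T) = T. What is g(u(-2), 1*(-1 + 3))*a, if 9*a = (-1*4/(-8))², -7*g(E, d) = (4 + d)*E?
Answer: 1/21 ≈ 0.047619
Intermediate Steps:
g(E, d) = -E*(4 + d)/7 (g(E, d) = -(4 + d)*E/7 = -E*(4 + d)/7)
a = 1/36 (a = (-1*4/(-8))²/9 = (-4*(-⅛))²/9 = (½)²/9 = (⅑)*(¼) = 1/36 ≈ 0.027778)
g(u(-2), 1*(-1 + 3))*a = -⅐*(-2)*(4 + 1*(-1 + 3))*(1/36) = -⅐*(-2)*(4 + 1*2)*(1/36) = -⅐*(-2)*(4 + 2)*(1/36) = -⅐*(-2)*6*(1/36) = (12/7)*(1/36) = 1/21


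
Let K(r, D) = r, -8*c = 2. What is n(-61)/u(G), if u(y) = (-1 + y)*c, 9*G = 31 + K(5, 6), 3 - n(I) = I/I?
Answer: -8/3 ≈ -2.6667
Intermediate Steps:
n(I) = 2 (n(I) = 3 - I/I = 3 - 1*1 = 3 - 1 = 2)
c = -¼ (c = -⅛*2 = -¼ ≈ -0.25000)
G = 4 (G = (31 + 5)/9 = (⅑)*36 = 4)
u(y) = ¼ - y/4 (u(y) = (-1 + y)*(-¼) = ¼ - y/4)
n(-61)/u(G) = 2/(¼ - ¼*4) = 2/(¼ - 1) = 2/(-¾) = 2*(-4/3) = -8/3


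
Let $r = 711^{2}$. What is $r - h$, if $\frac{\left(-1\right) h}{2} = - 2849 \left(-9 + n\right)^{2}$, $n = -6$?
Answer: $-776529$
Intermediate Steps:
$r = 505521$
$h = 1282050$ ($h = - 2 \left(- 2849 \left(-9 - 6\right)^{2}\right) = - 2 \left(- 2849 \left(-15\right)^{2}\right) = - 2 \left(\left(-2849\right) 225\right) = \left(-2\right) \left(-641025\right) = 1282050$)
$r - h = 505521 - 1282050 = -776529$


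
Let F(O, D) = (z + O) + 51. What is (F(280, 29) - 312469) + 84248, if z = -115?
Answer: -228005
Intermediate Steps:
F(O, D) = -64 + O (F(O, D) = (-115 + O) + 51 = -64 + O)
(F(280, 29) - 312469) + 84248 = ((-64 + 280) - 312469) + 84248 = (216 - 312469) + 84248 = -312253 + 84248 = -228005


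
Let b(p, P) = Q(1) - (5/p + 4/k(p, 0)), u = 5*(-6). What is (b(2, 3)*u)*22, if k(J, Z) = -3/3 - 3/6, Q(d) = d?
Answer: -770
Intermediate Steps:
u = -30
k(J, Z) = -3/2 (k(J, Z) = -3*⅓ - 3*⅙ = -1 - ½ = -3/2)
b(p, P) = 11/3 - 5/p (b(p, P) = 1 - (5/p + 4/(-3/2)) = 1 - (5/p + 4*(-⅔)) = 1 - (5/p - 8/3) = 1 - (-8/3 + 5/p) = 1 + (8/3 - 5/p) = 11/3 - 5/p)
(b(2, 3)*u)*22 = ((11/3 - 5/2)*(-30))*22 = ((7/6)*(-30))*22 = -35*22 = -770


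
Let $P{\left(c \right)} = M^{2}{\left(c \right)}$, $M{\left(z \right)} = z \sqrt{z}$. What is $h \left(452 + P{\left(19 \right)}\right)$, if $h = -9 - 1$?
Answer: $-73110$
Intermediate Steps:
$M{\left(z \right)} = z^{\frac{3}{2}}$
$P{\left(c \right)} = c^{3}$ ($P{\left(c \right)} = \left(c^{\frac{3}{2}}\right)^{2} = c^{3}$)
$h = -10$ ($h = -9 - 1 = -10$)
$h \left(452 + P{\left(19 \right)}\right) = - 10 \left(452 + 19^{3}\right) = - 10 \left(452 + 6859\right) = \left(-10\right) 7311 = -73110$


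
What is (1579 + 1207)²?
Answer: 7761796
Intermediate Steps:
(1579 + 1207)² = 2786² = 7761796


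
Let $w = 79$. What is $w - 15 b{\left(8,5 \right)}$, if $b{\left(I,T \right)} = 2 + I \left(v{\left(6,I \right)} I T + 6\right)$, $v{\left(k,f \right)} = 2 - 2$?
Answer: $-671$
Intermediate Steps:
$v{\left(k,f \right)} = 0$
$b{\left(I,T \right)} = 2 + 6 I$ ($b{\left(I,T \right)} = 2 + I \left(0 I T + 6\right) = 2 + I \left(0 T + 6\right) = 2 + I \left(0 + 6\right) = 2 + I 6 = 2 + 6 I$)
$w - 15 b{\left(8,5 \right)} = 79 - 15 \left(2 + 6 \cdot 8\right) = 79 - 15 \left(2 + 48\right) = 79 - 750 = -671$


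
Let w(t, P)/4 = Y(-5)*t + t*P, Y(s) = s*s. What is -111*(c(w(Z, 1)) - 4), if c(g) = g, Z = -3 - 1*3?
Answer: 69708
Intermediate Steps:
Y(s) = s²
Z = -6 (Z = -3 - 3 = -6)
w(t, P) = 100*t + 4*P*t (w(t, P) = 4*((-5)²*t + t*P) = 4*(25*t + P*t) = 100*t + 4*P*t)
-111*(c(w(Z, 1)) - 4) = -111*(4*(-6)*(25 + 1) - 4) = -111*(4*(-6)*26 - 4) = -111*(-624 - 4) = -111*(-628) = 69708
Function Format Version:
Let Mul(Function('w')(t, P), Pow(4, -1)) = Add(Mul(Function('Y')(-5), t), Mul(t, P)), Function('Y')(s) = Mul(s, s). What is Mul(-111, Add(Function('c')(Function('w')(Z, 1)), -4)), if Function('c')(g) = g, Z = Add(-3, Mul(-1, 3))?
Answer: 69708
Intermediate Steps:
Function('Y')(s) = Pow(s, 2)
Z = -6 (Z = Add(-3, -3) = -6)
Function('w')(t, P) = Add(Mul(100, t), Mul(4, P, t)) (Function('w')(t, P) = Mul(4, Add(Mul(Pow(-5, 2), t), Mul(t, P))) = Mul(4, Add(Mul(25, t), Mul(P, t))) = Add(Mul(100, t), Mul(4, P, t)))
Mul(-111, Add(Function('c')(Function('w')(Z, 1)), -4)) = Mul(-111, Add(Mul(4, -6, Add(25, 1)), -4)) = Mul(-111, Add(Mul(4, -6, 26), -4)) = Mul(-111, Add(-624, -4)) = Mul(-111, -628) = 69708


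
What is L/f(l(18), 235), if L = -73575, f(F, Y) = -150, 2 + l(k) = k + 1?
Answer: 981/2 ≈ 490.50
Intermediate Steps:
l(k) = -1 + k (l(k) = -2 + (k + 1) = -2 + (1 + k) = -1 + k)
L/f(l(18), 235) = -73575/(-150) = -73575*(-1/150) = 981/2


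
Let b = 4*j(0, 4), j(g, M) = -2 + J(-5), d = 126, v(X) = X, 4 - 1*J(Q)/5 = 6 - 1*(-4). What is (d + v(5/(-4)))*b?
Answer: -15968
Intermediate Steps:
J(Q) = -30 (J(Q) = 20 - 5*(6 - 1*(-4)) = 20 - 5*(6 + 4) = 20 - 5*10 = 20 - 50 = -30)
j(g, M) = -32 (j(g, M) = -2 - 30 = -32)
b = -128 (b = 4*(-32) = -128)
(d + v(5/(-4)))*b = (126 + 5/(-4))*(-128) = (126 + 5*(-¼))*(-128) = (126 - 5/4)*(-128) = (499/4)*(-128) = -15968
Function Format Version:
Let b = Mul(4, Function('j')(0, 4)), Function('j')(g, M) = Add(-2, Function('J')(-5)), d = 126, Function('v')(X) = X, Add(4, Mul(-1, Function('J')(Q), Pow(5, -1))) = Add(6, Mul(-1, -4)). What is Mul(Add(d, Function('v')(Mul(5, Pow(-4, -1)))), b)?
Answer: -15968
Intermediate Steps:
Function('J')(Q) = -30 (Function('J')(Q) = Add(20, Mul(-5, Add(6, Mul(-1, -4)))) = Add(20, Mul(-5, Add(6, 4))) = Add(20, Mul(-5, 10)) = Add(20, -50) = -30)
Function('j')(g, M) = -32 (Function('j')(g, M) = Add(-2, -30) = -32)
b = -128 (b = Mul(4, -32) = -128)
Mul(Add(d, Function('v')(Mul(5, Pow(-4, -1)))), b) = Mul(Add(126, Mul(5, Pow(-4, -1))), -128) = Mul(Add(126, Mul(5, Rational(-1, 4))), -128) = Mul(Add(126, Rational(-5, 4)), -128) = Mul(Rational(499, 4), -128) = -15968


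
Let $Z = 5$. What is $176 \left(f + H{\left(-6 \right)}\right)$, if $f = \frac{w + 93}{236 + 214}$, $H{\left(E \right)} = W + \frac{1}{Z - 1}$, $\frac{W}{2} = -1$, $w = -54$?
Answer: $- \frac{21956}{75} \approx -292.75$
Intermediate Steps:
$W = -2$ ($W = 2 \left(-1\right) = -2$)
$H{\left(E \right)} = - \frac{7}{4}$ ($H{\left(E \right)} = -2 + \frac{1}{5 - 1} = -2 + \frac{1}{4} = - \frac{7}{4}$)
$f = \frac{13}{150}$ ($f = \frac{-54 + 93}{236 + 214} = \frac{39}{450} = 39 \cdot \frac{1}{450} = \frac{13}{150} \approx 0.086667$)
$176 \left(f + H{\left(-6 \right)}\right) = 176 \left(\frac{13}{150} - \frac{7}{4}\right) = 176 \left(- \frac{499}{300}\right) = - \frac{21956}{75}$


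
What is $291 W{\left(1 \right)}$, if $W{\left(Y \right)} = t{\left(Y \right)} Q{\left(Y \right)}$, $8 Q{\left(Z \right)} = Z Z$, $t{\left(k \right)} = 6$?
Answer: $\frac{873}{4} \approx 218.25$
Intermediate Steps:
$Q{\left(Z \right)} = \frac{Z^{2}}{8}$ ($Q{\left(Z \right)} = \frac{Z Z}{8} = \frac{Z^{2}}{8}$)
$W{\left(Y \right)} = \frac{3 Y^{2}}{4}$ ($W{\left(Y \right)} = 6 \frac{Y^{2}}{8} = \frac{3 Y^{2}}{4}$)
$291 W{\left(1 \right)} = 291 \frac{3 \cdot 1^{2}}{4} = 291 \cdot \frac{3}{4} \cdot 1 = 291 \cdot \frac{3}{4} = \frac{873}{4}$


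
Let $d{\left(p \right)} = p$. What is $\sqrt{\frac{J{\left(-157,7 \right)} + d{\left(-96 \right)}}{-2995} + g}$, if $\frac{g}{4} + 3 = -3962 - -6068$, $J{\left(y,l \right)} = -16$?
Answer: $\frac{2 \sqrt{18864046435}}{2995} \approx 91.717$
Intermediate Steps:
$g = 8412$ ($g = -12 + 4 \left(-3962 - -6068\right) = -12 + 4 \left(-3962 + 6068\right) = -12 + 4 \cdot 2106 = -12 + 8424 = 8412$)
$\sqrt{\frac{J{\left(-157,7 \right)} + d{\left(-96 \right)}}{-2995} + g} = \sqrt{\frac{-16 - 96}{-2995} + 8412} = \sqrt{\left(-112\right) \left(- \frac{1}{2995}\right) + 8412} = \sqrt{\frac{112}{2995} + 8412} = \sqrt{\frac{25194052}{2995}} = \frac{2 \sqrt{18864046435}}{2995}$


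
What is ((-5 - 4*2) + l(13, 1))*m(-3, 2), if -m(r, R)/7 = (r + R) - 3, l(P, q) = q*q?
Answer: -336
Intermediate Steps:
l(P, q) = q²
m(r, R) = 21 - 7*R - 7*r (m(r, R) = -7*((r + R) - 3) = -7*((R + r) - 3) = -7*(-3 + R + r) = 21 - 7*R - 7*r)
((-5 - 4*2) + l(13, 1))*m(-3, 2) = ((-5 - 4*2) + 1²)*(21 - 7*2 - 7*(-3)) = ((-5 - 8) + 1)*(21 - 14 + 21) = (-13 + 1)*28 = -12*28 = -336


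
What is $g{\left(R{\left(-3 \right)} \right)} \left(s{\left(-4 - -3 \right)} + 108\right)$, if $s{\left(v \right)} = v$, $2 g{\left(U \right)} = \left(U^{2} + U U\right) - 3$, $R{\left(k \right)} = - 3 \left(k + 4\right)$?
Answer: $\frac{1605}{2} \approx 802.5$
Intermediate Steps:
$R{\left(k \right)} = -12 - 3 k$ ($R{\left(k \right)} = - 3 \left(4 + k\right) = -12 - 3 k$)
$g{\left(U \right)} = - \frac{3}{2} + U^{2}$ ($g{\left(U \right)} = \frac{\left(U^{2} + U U\right) - 3}{2} = \frac{\left(U^{2} + U^{2}\right) - 3}{2} = \frac{2 U^{2} - 3}{2} = \frac{-3 + 2 U^{2}}{2} = - \frac{3}{2} + U^{2}$)
$g{\left(R{\left(-3 \right)} \right)} \left(s{\left(-4 - -3 \right)} + 108\right) = \left(- \frac{3}{2} + \left(-12 - -9\right)^{2}\right) \left(\left(-4 - -3\right) + 108\right) = \left(- \frac{3}{2} + \left(-12 + 9\right)^{2}\right) \left(\left(-4 + 3\right) + 108\right) = \left(- \frac{3}{2} + \left(-3\right)^{2}\right) \left(-1 + 108\right) = \left(- \frac{3}{2} + 9\right) 107 = \frac{15}{2} \cdot 107 = \frac{1605}{2}$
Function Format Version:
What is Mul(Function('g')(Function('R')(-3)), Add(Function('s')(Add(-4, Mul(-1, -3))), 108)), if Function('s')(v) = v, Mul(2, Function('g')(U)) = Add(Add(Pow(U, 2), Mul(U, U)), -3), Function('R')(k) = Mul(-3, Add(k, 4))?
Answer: Rational(1605, 2) ≈ 802.50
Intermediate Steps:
Function('R')(k) = Add(-12, Mul(-3, k)) (Function('R')(k) = Mul(-3, Add(4, k)) = Add(-12, Mul(-3, k)))
Function('g')(U) = Add(Rational(-3, 2), Pow(U, 2)) (Function('g')(U) = Mul(Rational(1, 2), Add(Add(Pow(U, 2), Mul(U, U)), -3)) = Mul(Rational(1, 2), Add(Add(Pow(U, 2), Pow(U, 2)), -3)) = Mul(Rational(1, 2), Add(Mul(2, Pow(U, 2)), -3)) = Mul(Rational(1, 2), Add(-3, Mul(2, Pow(U, 2)))) = Add(Rational(-3, 2), Pow(U, 2)))
Mul(Function('g')(Function('R')(-3)), Add(Function('s')(Add(-4, Mul(-1, -3))), 108)) = Mul(Add(Rational(-3, 2), Pow(Add(-12, Mul(-3, -3)), 2)), Add(Add(-4, Mul(-1, -3)), 108)) = Mul(Add(Rational(-3, 2), Pow(Add(-12, 9), 2)), Add(Add(-4, 3), 108)) = Mul(Add(Rational(-3, 2), Pow(-3, 2)), Add(-1, 108)) = Mul(Add(Rational(-3, 2), 9), 107) = Mul(Rational(15, 2), 107) = Rational(1605, 2)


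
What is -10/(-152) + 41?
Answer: 3121/76 ≈ 41.066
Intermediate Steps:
-10/(-152) + 41 = -10*(-1/152) + 41 = 5/76 + 41 = 3121/76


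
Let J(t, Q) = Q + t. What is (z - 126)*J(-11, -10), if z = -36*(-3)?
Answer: 378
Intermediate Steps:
z = 108
(z - 126)*J(-11, -10) = (108 - 126)*(-10 - 11) = -18*(-21) = 378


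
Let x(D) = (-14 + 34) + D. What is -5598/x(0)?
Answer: -2799/10 ≈ -279.90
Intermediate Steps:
x(D) = 20 + D
-5598/x(0) = -5598/(20 + 0) = -5598/20 = -5598*1/20 = -2799/10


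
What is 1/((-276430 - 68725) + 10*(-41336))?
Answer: -1/758515 ≈ -1.3184e-6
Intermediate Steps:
1/((-276430 - 68725) + 10*(-41336)) = 1/(-345155 - 413360) = 1/(-758515) = -1/758515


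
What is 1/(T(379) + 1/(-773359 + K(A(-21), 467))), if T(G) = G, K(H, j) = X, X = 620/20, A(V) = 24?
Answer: 773328/293091311 ≈ 0.0026385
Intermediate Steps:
X = 31 (X = 620*(1/20) = 31)
K(H, j) = 31
1/(T(379) + 1/(-773359 + K(A(-21), 467))) = 1/(379 + 1/(-773359 + 31)) = 1/(379 + 1/(-773328)) = 1/(379 - 1/773328) = 1/(293091311/773328) = 773328/293091311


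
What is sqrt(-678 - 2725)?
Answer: I*sqrt(3403) ≈ 58.335*I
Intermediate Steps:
sqrt(-678 - 2725) = sqrt(-3403) = I*sqrt(3403)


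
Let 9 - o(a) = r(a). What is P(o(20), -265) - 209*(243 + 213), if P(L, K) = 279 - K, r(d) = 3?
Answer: -94760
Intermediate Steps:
o(a) = 6 (o(a) = 9 - 1*3 = 9 - 3 = 6)
P(o(20), -265) - 209*(243 + 213) = (279 - 1*(-265)) - 209*(243 + 213) = (279 + 265) - 209*456 = 544 - 1*95304 = 544 - 95304 = -94760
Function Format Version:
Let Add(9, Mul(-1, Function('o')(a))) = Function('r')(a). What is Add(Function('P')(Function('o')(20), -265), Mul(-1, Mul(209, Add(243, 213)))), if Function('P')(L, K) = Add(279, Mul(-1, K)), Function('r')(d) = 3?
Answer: -94760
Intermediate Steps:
Function('o')(a) = 6 (Function('o')(a) = Add(9, Mul(-1, 3)) = Add(9, -3) = 6)
Add(Function('P')(Function('o')(20), -265), Mul(-1, Mul(209, Add(243, 213)))) = Add(Add(279, Mul(-1, -265)), Mul(-1, Mul(209, Add(243, 213)))) = Add(Add(279, 265), Mul(-1, Mul(209, 456))) = Add(544, Mul(-1, 95304)) = Add(544, -95304) = -94760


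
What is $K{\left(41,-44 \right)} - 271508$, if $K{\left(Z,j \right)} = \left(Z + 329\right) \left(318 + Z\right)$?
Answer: $-138678$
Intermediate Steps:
$K{\left(Z,j \right)} = \left(318 + Z\right) \left(329 + Z\right)$ ($K{\left(Z,j \right)} = \left(329 + Z\right) \left(318 + Z\right) = \left(318 + Z\right) \left(329 + Z\right)$)
$K{\left(41,-44 \right)} - 271508 = \left(104622 + 41^{2} + 647 \cdot 41\right) - 271508 = \left(104622 + 1681 + 26527\right) - 271508 = 132830 - 271508 = -138678$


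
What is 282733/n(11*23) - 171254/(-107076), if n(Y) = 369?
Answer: 5056185239/6585174 ≈ 767.81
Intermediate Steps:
282733/n(11*23) - 171254/(-107076) = 282733/369 - 171254/(-107076) = 282733*(1/369) - 171254*(-1/107076) = 282733/369 + 85627/53538 = 5056185239/6585174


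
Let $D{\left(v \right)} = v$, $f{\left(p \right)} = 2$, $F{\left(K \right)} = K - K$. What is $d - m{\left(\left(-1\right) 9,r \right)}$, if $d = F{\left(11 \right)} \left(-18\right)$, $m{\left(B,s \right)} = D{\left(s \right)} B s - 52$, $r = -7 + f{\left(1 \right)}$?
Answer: $277$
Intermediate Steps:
$F{\left(K \right)} = 0$
$r = -5$ ($r = -7 + 2 = -5$)
$m{\left(B,s \right)} = -52 + B s^{2}$ ($m{\left(B,s \right)} = s B s - 52 = B s s - 52 = B s^{2} - 52 = -52 + B s^{2}$)
$d = 0$ ($d = 0 \left(-18\right) = 0$)
$d - m{\left(\left(-1\right) 9,r \right)} = 0 - \left(-52 + \left(-1\right) 9 \left(-5\right)^{2}\right) = 0 - \left(-52 - 225\right) = 0 - -277 = 0 + 277 = 277$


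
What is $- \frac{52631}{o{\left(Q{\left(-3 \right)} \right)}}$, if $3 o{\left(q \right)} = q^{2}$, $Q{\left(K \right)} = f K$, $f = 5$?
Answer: $- \frac{52631}{75} \approx -701.75$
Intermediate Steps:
$Q{\left(K \right)} = 5 K$
$o{\left(q \right)} = \frac{q^{2}}{3}$
$- \frac{52631}{o{\left(Q{\left(-3 \right)} \right)}} = - \frac{52631}{\frac{1}{3} \left(5 \left(-3\right)\right)^{2}} = - \frac{52631}{\frac{1}{3} \left(-15\right)^{2}} = - \frac{52631}{\frac{1}{3} \cdot 225} = - \frac{52631}{75}$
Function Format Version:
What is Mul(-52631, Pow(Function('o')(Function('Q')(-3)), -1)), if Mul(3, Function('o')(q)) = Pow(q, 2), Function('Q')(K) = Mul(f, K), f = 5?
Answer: Rational(-52631, 75) ≈ -701.75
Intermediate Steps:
Function('Q')(K) = Mul(5, K)
Function('o')(q) = Mul(Rational(1, 3), Pow(q, 2))
Mul(-52631, Pow(Function('o')(Function('Q')(-3)), -1)) = Mul(-52631, Pow(Mul(Rational(1, 3), Pow(Mul(5, -3), 2)), -1)) = Mul(-52631, Pow(Mul(Rational(1, 3), Pow(-15, 2)), -1)) = Mul(-52631, Pow(Mul(Rational(1, 3), 225), -1)) = Mul(-52631, Pow(75, -1)) = Mul(-52631, Rational(1, 75)) = Rational(-52631, 75)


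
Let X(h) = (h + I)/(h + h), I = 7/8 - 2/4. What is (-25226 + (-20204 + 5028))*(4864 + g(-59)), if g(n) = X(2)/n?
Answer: -185510085813/944 ≈ -1.9651e+8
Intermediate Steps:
I = 3/8 (I = 7*(⅛) - 2*¼ = 7/8 - ½ = 3/8 ≈ 0.37500)
X(h) = (3/8 + h)/(2*h) (X(h) = (h + 3/8)/(h + h) = (3/8 + h)/((2*h)) = (3/8 + h)*(1/(2*h)) = (3/8 + h)/(2*h))
g(n) = 19/(32*n) (g(n) = ((1/16)*(3 + 8*2)/2)/n = ((1/16)*(½)*(3 + 16))/n = ((1/16)*(½)*19)/n = 19/(32*n))
(-25226 + (-20204 + 5028))*(4864 + g(-59)) = (-25226 + (-20204 + 5028))*(4864 + (19/32)/(-59)) = (-25226 - 15176)*(4864 + (19/32)*(-1/59)) = -40402*(4864 - 19/1888) = -40402*9183213/1888 = -185510085813/944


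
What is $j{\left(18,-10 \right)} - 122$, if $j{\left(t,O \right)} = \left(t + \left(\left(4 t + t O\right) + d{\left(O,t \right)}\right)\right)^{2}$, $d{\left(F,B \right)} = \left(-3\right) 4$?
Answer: $10282$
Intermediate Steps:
$d{\left(F,B \right)} = -12$
$j{\left(t,O \right)} = \left(-12 + 5 t + O t\right)^{2}$ ($j{\left(t,O \right)} = \left(t - \left(12 - 4 t - t O\right)\right)^{2} = \left(t - \left(12 - 4 t - O t\right)\right)^{2} = \left(t + \left(-12 + 4 t + O t\right)\right)^{2} = \left(-12 + 5 t + O t\right)^{2}$)
$j{\left(18,-10 \right)} - 122 = \left(-12 + 5 \cdot 18 - 180\right)^{2} - 122 = \left(-12 + 90 - 180\right)^{2} - 122 = \left(-102\right)^{2} - 122 = 10404 - 122 = 10282$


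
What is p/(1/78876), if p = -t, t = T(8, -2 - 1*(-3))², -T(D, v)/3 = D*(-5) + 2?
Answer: -1025072496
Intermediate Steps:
T(D, v) = -6 + 15*D (T(D, v) = -3*(D*(-5) + 2) = -3*(-5*D + 2) = -3*(2 - 5*D) = -6 + 15*D)
t = 12996 (t = (-6 + 15*8)² = (-6 + 120)² = 114² = 12996)
p = -12996 (p = -1*12996 = -12996)
p/(1/78876) = -12996/(1/78876) = -12996/1/78876 = -12996*78876 = -1025072496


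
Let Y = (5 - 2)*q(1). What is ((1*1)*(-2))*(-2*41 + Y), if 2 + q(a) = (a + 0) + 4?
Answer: 146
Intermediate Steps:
q(a) = 2 + a (q(a) = -2 + ((a + 0) + 4) = -2 + (a + 4) = -2 + (4 + a) = 2 + a)
Y = 9 (Y = (5 - 2)*(2 + 1) = 3*3 = 9)
((1*1)*(-2))*(-2*41 + Y) = ((1*1)*(-2))*(-2*41 + 9) = (1*(-2))*(-82 + 9) = -2*(-73) = 146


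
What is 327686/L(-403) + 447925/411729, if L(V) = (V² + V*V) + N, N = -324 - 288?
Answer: 140068900822/66742506087 ≈ 2.0986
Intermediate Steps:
N = -612
L(V) = -612 + 2*V² (L(V) = (V² + V*V) - 612 = (V² + V²) - 612 = 2*V² - 612 = -612 + 2*V²)
327686/L(-403) + 447925/411729 = 327686/(-612 + 2*(-403)²) + 447925/411729 = 327686/(-612 + 2*162409) + 447925*(1/411729) = 327686/(-612 + 324818) + 447925/411729 = 327686/324206 + 447925/411729 = 327686*(1/324206) + 447925/411729 = 163843/162103 + 447925/411729 = 140068900822/66742506087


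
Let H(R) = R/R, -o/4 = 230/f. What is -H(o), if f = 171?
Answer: -1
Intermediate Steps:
o = -920/171 ≈ -5.3801
H(R) = 1
-H(o) = -1*1 = -1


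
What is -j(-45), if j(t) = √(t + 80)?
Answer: -√35 ≈ -5.9161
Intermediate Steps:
j(t) = √(80 + t)
-j(-45) = -√(80 - 45) = -√35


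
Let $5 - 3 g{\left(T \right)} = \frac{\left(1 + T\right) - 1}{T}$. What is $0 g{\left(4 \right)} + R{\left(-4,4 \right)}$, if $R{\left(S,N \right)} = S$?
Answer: $-4$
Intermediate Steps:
$g{\left(T \right)} = \frac{4}{3}$ ($g{\left(T \right)} = \frac{5}{3} - \frac{\left(\left(1 + T\right) - 1\right) \frac{1}{T}}{3} = \frac{5}{3} - \frac{T \frac{1}{T}}{3} = \frac{5}{3} - \frac{1}{3} = \frac{4}{3}$)
$0 g{\left(4 \right)} + R{\left(-4,4 \right)} = 0 \cdot \frac{4}{3} - 4 = 0 - 4 = -4$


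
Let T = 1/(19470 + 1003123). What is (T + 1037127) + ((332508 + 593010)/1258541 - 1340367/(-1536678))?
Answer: 4781106074187030269411/4609945226624166 ≈ 1.0371e+6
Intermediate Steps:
T = 1/1022593 ≈ 9.7791e-7
(T + 1037127) + ((332508 + 593010)/1258541 - 1340367/(-1536678)) = (1/1022593 + 1037127) + ((332508 + 593010)/1258541 - 1340367/(-1536678)) = 1060558810312/1022593 + (925518*(1/1258541) - 1340367*(-1/1536678)) = 1060558810312/1022593 + (925518/1258541 + 446789/512226) = 1060558810312/1022593 + 1036376657917/644657422266 = 4781106074187030269411/4609945226624166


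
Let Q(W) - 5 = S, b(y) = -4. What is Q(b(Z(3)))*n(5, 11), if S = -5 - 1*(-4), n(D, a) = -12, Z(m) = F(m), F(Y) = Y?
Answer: -48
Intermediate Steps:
Z(m) = m
S = -1 (S = -5 + 4 = -1)
Q(W) = 4 (Q(W) = 5 - 1 = 4)
Q(b(Z(3)))*n(5, 11) = 4*(-12) = -48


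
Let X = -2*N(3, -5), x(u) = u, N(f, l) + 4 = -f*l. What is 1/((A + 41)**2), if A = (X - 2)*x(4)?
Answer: 1/3025 ≈ 0.00033058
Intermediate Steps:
N(f, l) = -4 - f*l
X = -22 (X = -2*(-4 - 1*3*(-5)) = -2*(-4 + 15) = -2*11 = -22)
A = -96 (A = (-22 - 2)*4 = -24*4 = -96)
1/((A + 41)**2) = 1/((-96 + 41)**2) = 1/((-55)**2) = 1/3025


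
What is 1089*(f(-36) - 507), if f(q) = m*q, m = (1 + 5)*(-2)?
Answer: -81675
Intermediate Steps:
m = -12 (m = 6*(-2) = -12)
f(q) = -12*q
1089*(f(-36) - 507) = 1089*(-12*(-36) - 507) = 1089*(432 - 507) = 1089*(-75) = -81675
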